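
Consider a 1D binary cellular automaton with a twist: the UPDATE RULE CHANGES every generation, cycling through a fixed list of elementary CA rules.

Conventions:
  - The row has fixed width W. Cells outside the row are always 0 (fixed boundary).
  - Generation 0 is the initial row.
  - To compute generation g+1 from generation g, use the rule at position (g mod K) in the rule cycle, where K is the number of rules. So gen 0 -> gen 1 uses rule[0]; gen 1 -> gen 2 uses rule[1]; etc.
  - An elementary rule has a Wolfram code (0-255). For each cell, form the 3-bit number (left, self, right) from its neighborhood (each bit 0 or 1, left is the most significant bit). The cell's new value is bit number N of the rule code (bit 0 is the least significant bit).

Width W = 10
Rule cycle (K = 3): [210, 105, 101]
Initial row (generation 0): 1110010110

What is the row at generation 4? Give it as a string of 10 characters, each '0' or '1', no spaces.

Answer: 1011011100

Derivation:
Gen 0: 1110010110
Gen 1 (rule 210): 0111100011
Gen 2 (rule 105): 0100101011
Gen 3 (rule 101): 0100111101
Gen 4 (rule 210): 1011011100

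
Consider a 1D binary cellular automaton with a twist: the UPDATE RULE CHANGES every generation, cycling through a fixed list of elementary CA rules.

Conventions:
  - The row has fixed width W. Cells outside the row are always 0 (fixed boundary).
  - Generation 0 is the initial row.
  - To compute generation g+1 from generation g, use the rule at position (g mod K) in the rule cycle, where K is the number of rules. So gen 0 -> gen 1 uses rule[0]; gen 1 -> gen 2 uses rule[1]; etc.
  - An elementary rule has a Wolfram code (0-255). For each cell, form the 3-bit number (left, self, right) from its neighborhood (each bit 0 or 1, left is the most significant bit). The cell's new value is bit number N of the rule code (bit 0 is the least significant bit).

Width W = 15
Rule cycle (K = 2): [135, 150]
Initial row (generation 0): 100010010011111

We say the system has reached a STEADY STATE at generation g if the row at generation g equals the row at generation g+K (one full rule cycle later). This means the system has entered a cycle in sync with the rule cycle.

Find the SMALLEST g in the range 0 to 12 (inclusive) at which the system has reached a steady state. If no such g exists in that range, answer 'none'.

Answer: none

Derivation:
Gen 0: 100010010011111
Gen 1 (rule 135): 101110110101110
Gen 2 (rule 150): 100100000100101
Gen 3 (rule 135): 101101111101101
Gen 4 (rule 150): 100000111000001
Gen 5 (rule 135): 101111010011111
Gen 6 (rule 150): 100110011101110
Gen 7 (rule 135): 101000101000100
Gen 8 (rule 150): 101101101101110
Gen 9 (rule 135): 100000000000100
Gen 10 (rule 150): 110000000001110
Gen 11 (rule 135): 000111111110100
Gen 12 (rule 150): 001011111100110
Gen 13 (rule 135): 111001111001000
Gen 14 (rule 150): 010110110111100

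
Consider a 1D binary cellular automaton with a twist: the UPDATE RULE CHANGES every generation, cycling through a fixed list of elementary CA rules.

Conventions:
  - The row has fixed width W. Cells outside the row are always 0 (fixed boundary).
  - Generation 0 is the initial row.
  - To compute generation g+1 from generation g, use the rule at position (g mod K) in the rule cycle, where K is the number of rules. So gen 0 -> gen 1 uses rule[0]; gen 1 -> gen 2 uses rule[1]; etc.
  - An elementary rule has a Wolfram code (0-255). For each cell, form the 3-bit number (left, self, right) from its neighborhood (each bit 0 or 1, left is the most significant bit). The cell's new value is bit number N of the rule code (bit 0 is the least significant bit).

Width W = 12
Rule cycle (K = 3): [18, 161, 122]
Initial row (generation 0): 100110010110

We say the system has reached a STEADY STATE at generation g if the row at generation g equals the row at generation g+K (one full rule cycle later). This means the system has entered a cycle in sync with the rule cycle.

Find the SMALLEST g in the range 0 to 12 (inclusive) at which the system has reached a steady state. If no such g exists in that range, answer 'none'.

Answer: none

Derivation:
Gen 0: 100110010110
Gen 1 (rule 18): 011001100001
Gen 2 (rule 161): 000000001100
Gen 3 (rule 122): 000000011110
Gen 4 (rule 18): 000000100001
Gen 5 (rule 161): 111110001100
Gen 6 (rule 122): 100011011110
Gen 7 (rule 18): 010100000001
Gen 8 (rule 161): 001001111100
Gen 9 (rule 122): 010111000110
Gen 10 (rule 18): 100000101001
Gen 11 (rule 161): 001110010000
Gen 12 (rule 122): 011011101000
Gen 13 (rule 18): 100000000100
Gen 14 (rule 161): 001111110001
Gen 15 (rule 122): 011000011010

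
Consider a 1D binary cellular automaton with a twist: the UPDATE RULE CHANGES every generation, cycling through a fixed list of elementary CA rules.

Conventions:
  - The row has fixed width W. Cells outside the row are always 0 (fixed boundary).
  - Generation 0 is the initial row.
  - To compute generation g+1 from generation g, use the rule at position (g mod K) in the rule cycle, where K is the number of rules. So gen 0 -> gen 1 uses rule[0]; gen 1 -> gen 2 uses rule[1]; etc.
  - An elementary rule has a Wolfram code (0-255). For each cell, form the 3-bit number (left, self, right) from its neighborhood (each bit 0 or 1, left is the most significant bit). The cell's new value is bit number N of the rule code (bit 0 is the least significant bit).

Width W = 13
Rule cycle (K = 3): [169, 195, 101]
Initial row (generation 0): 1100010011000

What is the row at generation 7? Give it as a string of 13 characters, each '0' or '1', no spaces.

Gen 0: 1100010011000
Gen 1 (rule 169): 1001000010011
Gen 2 (rule 195): 0010011100101
Gen 3 (rule 101): 1010000100111
Gen 4 (rule 169): 0100110000110
Gen 5 (rule 195): 1001010111010
Gen 6 (rule 101): 1001111001110
Gen 7 (rule 169): 0001110001100

Answer: 0001110001100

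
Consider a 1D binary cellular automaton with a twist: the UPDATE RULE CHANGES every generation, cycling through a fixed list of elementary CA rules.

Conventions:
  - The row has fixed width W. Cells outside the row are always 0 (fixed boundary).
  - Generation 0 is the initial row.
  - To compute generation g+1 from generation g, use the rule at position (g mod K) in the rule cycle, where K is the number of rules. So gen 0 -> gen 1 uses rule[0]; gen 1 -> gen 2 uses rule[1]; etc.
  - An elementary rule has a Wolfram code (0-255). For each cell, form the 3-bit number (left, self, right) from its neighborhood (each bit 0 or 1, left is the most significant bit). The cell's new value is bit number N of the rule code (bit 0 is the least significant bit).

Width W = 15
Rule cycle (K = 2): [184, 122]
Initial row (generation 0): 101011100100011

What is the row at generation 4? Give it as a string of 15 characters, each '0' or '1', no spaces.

Answer: 111111111111101

Derivation:
Gen 0: 101011100100011
Gen 1 (rule 184): 010111010010010
Gen 2 (rule 122): 101101101101101
Gen 3 (rule 184): 011011011011010
Gen 4 (rule 122): 111111111111101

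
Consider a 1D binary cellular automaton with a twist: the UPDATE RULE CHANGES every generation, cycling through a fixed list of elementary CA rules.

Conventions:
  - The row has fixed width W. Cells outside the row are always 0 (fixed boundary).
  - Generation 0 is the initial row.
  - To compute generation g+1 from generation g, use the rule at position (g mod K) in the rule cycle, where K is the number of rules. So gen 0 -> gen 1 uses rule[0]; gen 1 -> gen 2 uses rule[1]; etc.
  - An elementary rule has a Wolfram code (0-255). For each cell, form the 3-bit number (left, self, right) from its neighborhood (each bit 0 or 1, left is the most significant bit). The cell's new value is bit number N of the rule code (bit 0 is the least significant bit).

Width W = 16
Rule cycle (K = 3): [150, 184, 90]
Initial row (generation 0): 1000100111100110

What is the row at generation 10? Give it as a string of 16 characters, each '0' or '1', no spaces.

Gen 0: 1000100111100110
Gen 1 (rule 150): 1101111011011001
Gen 2 (rule 184): 1011110110110100
Gen 3 (rule 90): 0010010110110010
Gen 4 (rule 150): 0111110000001111
Gen 5 (rule 184): 0111101000001110
Gen 6 (rule 90): 1100100100011011
Gen 7 (rule 150): 0011111110100000
Gen 8 (rule 184): 0011111101010000
Gen 9 (rule 90): 0110000100001000
Gen 10 (rule 150): 1001001110011100

Answer: 1001001110011100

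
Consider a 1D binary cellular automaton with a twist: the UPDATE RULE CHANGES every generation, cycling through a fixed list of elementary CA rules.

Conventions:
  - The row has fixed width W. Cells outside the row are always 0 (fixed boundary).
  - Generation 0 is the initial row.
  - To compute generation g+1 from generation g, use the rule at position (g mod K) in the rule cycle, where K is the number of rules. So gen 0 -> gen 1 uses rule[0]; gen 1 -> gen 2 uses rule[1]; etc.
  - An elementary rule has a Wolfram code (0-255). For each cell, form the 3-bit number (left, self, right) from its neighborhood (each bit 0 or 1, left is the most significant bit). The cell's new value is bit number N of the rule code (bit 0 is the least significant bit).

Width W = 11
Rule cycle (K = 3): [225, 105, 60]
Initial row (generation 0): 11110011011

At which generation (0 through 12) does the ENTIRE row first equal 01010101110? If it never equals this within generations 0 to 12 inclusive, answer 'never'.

Answer: 2

Derivation:
Gen 0: 11110011011
Gen 1 (rule 225): 01110001101
Gen 2 (rule 105): 01010101110
Gen 3 (rule 60): 01111111001
Gen 4 (rule 225): 00111111000
Gen 5 (rule 105): 10100001011
Gen 6 (rule 60): 11110001110
Gen 7 (rule 225): 01110100110
Gen 8 (rule 105): 01011000110
Gen 9 (rule 60): 01110100101
Gen 10 (rule 225): 00111000010
Gen 11 (rule 105): 10101011000
Gen 12 (rule 60): 11111110100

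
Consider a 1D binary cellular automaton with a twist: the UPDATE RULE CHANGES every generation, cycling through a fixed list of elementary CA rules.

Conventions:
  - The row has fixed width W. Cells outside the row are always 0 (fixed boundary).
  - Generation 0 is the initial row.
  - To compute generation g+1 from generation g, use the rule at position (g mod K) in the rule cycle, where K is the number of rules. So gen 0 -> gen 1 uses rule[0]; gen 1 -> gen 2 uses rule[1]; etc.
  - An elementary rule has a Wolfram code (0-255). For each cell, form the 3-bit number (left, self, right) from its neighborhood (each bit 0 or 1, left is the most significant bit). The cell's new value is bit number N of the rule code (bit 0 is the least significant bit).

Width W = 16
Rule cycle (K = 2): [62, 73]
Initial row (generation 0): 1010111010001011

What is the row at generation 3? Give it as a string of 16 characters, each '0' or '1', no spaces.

Gen 0: 1010111010001011
Gen 1 (rule 62): 1111100111011110
Gen 2 (rule 73): 1000100101010010
Gen 3 (rule 62): 1101111111111111

Answer: 1101111111111111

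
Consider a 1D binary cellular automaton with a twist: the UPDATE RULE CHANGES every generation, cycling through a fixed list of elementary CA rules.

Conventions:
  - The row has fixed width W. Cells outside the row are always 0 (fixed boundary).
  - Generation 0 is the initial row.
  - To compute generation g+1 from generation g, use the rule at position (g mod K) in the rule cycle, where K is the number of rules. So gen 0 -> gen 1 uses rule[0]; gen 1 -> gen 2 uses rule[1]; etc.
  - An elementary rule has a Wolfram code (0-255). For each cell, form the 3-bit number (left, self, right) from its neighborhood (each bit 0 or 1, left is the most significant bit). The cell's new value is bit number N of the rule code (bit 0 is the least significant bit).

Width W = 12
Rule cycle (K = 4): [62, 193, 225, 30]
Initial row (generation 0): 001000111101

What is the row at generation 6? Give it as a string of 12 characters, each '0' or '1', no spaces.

Answer: 001100100001

Derivation:
Gen 0: 001000111101
Gen 1 (rule 62): 011101100011
Gen 2 (rule 193): 001100101001
Gen 3 (rule 225): 100100010000
Gen 4 (rule 30): 111110111000
Gen 5 (rule 62): 100001100100
Gen 6 (rule 193): 001100100001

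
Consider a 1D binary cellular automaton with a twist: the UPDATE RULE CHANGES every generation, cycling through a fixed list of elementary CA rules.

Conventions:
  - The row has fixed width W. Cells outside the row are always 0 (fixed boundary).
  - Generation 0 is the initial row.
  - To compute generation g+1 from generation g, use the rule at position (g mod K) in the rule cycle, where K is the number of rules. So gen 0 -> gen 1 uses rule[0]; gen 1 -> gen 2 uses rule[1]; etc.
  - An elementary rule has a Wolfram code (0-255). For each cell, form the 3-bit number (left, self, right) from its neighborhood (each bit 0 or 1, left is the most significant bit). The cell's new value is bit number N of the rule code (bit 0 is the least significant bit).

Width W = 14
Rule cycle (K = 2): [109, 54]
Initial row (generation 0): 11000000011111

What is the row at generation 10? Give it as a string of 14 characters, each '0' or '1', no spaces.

Gen 0: 11000000011111
Gen 1 (rule 109): 11011111010001
Gen 2 (rule 54): 00100000111011
Gen 3 (rule 109): 10101110101111
Gen 4 (rule 54): 11110001110000
Gen 5 (rule 109): 10010101010111
Gen 6 (rule 54): 11111111111000
Gen 7 (rule 109): 10000000001011
Gen 8 (rule 54): 11000000011100
Gen 9 (rule 109): 11011111010101
Gen 10 (rule 54): 00100000111111

Answer: 00100000111111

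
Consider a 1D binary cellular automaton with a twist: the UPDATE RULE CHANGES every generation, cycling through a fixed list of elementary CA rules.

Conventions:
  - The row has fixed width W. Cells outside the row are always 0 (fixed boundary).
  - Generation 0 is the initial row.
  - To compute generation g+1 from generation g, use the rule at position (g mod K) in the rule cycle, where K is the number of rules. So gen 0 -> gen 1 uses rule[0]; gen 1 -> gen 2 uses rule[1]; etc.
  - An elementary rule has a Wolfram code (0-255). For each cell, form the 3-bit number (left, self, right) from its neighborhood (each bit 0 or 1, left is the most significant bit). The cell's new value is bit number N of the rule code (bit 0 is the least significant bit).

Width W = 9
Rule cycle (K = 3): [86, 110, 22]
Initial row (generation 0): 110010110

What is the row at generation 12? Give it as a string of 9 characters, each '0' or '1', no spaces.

Answer: 100000000

Derivation:
Gen 0: 110010110
Gen 1 (rule 86): 011110011
Gen 2 (rule 110): 110010111
Gen 3 (rule 22): 001110000
Gen 4 (rule 86): 010011000
Gen 5 (rule 110): 110111000
Gen 6 (rule 22): 000000100
Gen 7 (rule 86): 000001110
Gen 8 (rule 110): 000011010
Gen 9 (rule 22): 000100011
Gen 10 (rule 86): 001110101
Gen 11 (rule 110): 011011111
Gen 12 (rule 22): 100000000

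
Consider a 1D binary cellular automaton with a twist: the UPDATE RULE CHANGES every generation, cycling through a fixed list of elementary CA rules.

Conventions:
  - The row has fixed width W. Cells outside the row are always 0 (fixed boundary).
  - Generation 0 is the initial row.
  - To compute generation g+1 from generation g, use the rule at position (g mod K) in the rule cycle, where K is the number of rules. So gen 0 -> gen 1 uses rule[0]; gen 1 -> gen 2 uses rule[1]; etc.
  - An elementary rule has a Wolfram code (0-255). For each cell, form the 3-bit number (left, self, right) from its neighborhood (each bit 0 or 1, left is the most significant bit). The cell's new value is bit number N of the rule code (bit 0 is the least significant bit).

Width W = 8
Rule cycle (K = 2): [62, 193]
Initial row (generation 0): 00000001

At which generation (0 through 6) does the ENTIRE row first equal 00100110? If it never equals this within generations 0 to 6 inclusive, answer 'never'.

Gen 0: 00000001
Gen 1 (rule 62): 00000011
Gen 2 (rule 193): 11111001
Gen 3 (rule 62): 10000111
Gen 4 (rule 193): 00110011
Gen 5 (rule 62): 01101110
Gen 6 (rule 193): 00100110

Answer: 6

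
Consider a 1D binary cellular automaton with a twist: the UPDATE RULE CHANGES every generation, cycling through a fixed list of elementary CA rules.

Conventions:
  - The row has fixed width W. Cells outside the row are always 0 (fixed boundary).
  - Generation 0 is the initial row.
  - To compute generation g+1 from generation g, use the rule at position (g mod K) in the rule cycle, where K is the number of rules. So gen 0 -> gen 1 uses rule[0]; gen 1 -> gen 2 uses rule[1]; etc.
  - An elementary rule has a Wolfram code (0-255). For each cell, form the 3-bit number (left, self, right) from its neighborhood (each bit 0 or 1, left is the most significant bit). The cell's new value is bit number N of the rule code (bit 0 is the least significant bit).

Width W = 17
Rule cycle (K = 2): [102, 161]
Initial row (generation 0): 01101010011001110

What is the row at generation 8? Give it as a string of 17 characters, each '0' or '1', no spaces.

Gen 0: 01101010011001110
Gen 1 (rule 102): 10111110101010010
Gen 2 (rule 161): 01011101010100000
Gen 3 (rule 102): 11100111111100000
Gen 4 (rule 161): 01000011111001111
Gen 5 (rule 102): 11000100001010001
Gen 6 (rule 161): 00010001100100100
Gen 7 (rule 102): 00110010101101100
Gen 8 (rule 161): 10000001010010001

Answer: 10000001010010001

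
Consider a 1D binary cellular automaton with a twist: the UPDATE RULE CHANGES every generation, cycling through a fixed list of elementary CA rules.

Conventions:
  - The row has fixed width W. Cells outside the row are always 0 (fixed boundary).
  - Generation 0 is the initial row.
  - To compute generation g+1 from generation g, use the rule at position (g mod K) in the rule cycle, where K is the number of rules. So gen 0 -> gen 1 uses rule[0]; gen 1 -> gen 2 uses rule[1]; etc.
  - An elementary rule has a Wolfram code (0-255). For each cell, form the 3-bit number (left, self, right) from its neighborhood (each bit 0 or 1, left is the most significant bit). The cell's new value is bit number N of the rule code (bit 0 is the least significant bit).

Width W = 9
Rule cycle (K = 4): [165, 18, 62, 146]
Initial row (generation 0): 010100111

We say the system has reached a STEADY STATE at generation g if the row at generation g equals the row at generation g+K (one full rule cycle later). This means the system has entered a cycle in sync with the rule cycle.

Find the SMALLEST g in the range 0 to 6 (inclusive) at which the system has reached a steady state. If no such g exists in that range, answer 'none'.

Gen 0: 010100111
Gen 1 (rule 165): 011100010
Gen 2 (rule 18): 100010101
Gen 3 (rule 62): 110111111
Gen 4 (rule 146): 000011110
Gen 5 (rule 165): 111001100
Gen 6 (rule 18): 000110010
Gen 7 (rule 62): 001101111
Gen 8 (rule 146): 010000110
Gen 9 (rule 165): 010110000
Gen 10 (rule 18): 100001000

Answer: none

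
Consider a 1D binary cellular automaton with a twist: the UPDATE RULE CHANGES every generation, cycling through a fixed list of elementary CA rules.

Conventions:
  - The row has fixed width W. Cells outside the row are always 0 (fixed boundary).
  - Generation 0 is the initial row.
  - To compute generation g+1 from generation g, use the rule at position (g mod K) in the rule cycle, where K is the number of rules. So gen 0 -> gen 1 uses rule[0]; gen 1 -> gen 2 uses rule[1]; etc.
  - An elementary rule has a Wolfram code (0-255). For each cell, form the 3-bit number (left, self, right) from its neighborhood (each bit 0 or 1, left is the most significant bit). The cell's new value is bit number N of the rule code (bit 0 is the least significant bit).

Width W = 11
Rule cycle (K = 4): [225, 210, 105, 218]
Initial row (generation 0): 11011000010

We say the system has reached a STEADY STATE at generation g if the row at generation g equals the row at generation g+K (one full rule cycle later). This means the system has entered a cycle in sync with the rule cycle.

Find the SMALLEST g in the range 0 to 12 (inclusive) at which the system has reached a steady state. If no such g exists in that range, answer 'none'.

Gen 0: 11011000010
Gen 1 (rule 225): 01101011000
Gen 2 (rule 210): 10100001100
Gen 3 (rule 105): 01001101101
Gen 4 (rule 218): 10111101100
Gen 5 (rule 225): 01011110101
Gen 6 (rule 210): 10001110000
Gen 7 (rule 105): 00101010111
Gen 8 (rule 218): 01000000111
Gen 9 (rule 225): 00011110011
Gen 10 (rule 210): 00101111101
Gen 11 (rule 105): 10011000110
Gen 12 (rule 218): 01111101111
Gen 13 (rule 225): 00111110111
Gen 14 (rule 210): 01011110011
Gen 15 (rule 105): 00110010011
Gen 16 (rule 218): 01111101111

Answer: 12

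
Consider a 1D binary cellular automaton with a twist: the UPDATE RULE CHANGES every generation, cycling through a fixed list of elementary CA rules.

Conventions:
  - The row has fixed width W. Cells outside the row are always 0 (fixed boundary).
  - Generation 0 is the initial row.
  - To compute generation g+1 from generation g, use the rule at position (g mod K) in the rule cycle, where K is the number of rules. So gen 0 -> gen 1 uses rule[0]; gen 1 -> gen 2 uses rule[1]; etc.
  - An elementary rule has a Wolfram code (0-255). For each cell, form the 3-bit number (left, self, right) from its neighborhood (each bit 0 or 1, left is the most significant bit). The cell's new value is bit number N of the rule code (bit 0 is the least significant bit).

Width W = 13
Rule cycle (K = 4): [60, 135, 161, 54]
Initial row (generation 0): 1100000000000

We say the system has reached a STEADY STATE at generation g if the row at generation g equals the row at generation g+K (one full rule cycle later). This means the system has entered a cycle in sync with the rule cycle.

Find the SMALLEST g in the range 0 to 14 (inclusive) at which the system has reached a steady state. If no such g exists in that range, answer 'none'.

Gen 0: 1100000000000
Gen 1 (rule 60): 1010000000000
Gen 2 (rule 135): 1010111111111
Gen 3 (rule 161): 0101011111110
Gen 4 (rule 54): 1111100000001
Gen 5 (rule 60): 1000010000001
Gen 6 (rule 135): 1011110111111
Gen 7 (rule 161): 0101101011110
Gen 8 (rule 54): 1110011100001
Gen 9 (rule 60): 1001010010001
Gen 10 (rule 135): 1011010110111
Gen 11 (rule 161): 0100101001010
Gen 12 (rule 54): 1111111111111
Gen 13 (rule 60): 1000000000000
Gen 14 (rule 135): 1011111111111
Gen 15 (rule 161): 0101111111110
Gen 16 (rule 54): 1110000000001
Gen 17 (rule 60): 1001000000001
Gen 18 (rule 135): 1011011111111

Answer: none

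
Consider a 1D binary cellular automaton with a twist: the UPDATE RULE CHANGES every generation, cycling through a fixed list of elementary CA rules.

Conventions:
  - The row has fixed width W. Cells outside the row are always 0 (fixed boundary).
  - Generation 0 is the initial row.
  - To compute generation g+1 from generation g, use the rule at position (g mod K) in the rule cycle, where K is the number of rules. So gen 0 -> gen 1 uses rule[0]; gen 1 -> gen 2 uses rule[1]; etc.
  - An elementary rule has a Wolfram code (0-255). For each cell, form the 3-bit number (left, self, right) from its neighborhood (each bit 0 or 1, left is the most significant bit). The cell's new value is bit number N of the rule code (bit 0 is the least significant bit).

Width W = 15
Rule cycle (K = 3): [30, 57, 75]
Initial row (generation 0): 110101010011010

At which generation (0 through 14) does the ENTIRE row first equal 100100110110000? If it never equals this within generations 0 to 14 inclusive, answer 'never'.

Answer: 3

Derivation:
Gen 0: 110101010011010
Gen 1 (rule 30): 100101011110011
Gen 2 (rule 57): 010010110001010
Gen 3 (rule 75): 100100110110000
Gen 4 (rule 30): 111111100101000
Gen 5 (rule 57): 100000010010111
Gen 6 (rule 75): 001111100100101
Gen 7 (rule 30): 011000011111101
Gen 8 (rule 57): 010111010000010
Gen 9 (rule 75): 100101000111100
Gen 10 (rule 30): 111101101100010
Gen 11 (rule 57): 100011011011001
Gen 12 (rule 75): 001111011011010
Gen 13 (rule 30): 011000010010011
Gen 14 (rule 57): 010111001001010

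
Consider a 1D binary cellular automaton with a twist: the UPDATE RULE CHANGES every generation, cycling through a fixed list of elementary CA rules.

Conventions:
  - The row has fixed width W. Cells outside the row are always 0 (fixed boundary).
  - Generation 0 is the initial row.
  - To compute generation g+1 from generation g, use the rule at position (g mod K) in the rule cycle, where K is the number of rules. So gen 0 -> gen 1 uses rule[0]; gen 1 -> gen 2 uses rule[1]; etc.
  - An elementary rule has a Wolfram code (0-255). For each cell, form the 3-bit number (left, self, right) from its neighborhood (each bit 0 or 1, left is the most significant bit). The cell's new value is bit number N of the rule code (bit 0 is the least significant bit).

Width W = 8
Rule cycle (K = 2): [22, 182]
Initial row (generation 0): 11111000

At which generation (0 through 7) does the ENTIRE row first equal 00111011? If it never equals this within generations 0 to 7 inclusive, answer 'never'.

Answer: 4

Derivation:
Gen 0: 11111000
Gen 1 (rule 22): 00000100
Gen 2 (rule 182): 00001110
Gen 3 (rule 22): 00010001
Gen 4 (rule 182): 00111011
Gen 5 (rule 22): 01000000
Gen 6 (rule 182): 11100000
Gen 7 (rule 22): 00010000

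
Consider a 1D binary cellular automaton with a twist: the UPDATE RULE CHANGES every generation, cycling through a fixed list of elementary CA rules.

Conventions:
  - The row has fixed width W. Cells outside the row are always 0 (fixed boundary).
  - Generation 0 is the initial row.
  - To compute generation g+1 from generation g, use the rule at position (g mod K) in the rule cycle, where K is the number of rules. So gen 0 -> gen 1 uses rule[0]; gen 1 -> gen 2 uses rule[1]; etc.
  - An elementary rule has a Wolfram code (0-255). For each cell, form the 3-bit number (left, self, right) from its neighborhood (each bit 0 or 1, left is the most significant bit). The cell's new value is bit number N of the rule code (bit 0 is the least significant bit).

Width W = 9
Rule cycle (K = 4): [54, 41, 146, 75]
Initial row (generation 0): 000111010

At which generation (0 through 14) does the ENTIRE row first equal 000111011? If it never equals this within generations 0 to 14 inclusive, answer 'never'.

Gen 0: 000111010
Gen 1 (rule 54): 001000111
Gen 2 (rule 41): 100010100
Gen 3 (rule 146): 010100010
Gen 4 (rule 75): 100001100
Gen 5 (rule 54): 110010010
Gen 6 (rule 41): 100000000
Gen 7 (rule 146): 010000000
Gen 8 (rule 75): 100111111
Gen 9 (rule 54): 111000000
Gen 10 (rule 41): 100011111
Gen 11 (rule 146): 010101110
Gen 12 (rule 75): 100001010
Gen 13 (rule 54): 110011111
Gen 14 (rule 41): 100010000

Answer: never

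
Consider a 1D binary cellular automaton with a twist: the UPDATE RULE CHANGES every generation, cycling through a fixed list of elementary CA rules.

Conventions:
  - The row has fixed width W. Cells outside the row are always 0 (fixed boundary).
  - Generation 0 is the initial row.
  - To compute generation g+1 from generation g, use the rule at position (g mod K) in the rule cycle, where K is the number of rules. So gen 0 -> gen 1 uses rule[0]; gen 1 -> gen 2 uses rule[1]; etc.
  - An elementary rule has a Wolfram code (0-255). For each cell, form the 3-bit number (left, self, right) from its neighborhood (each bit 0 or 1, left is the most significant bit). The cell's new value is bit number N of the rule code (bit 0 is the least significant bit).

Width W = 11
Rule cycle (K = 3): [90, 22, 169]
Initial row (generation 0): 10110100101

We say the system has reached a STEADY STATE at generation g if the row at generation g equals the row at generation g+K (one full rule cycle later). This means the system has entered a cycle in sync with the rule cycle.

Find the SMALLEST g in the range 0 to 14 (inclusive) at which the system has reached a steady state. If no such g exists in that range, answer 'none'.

Gen 0: 10110100101
Gen 1 (rule 90): 00110011000
Gen 2 (rule 22): 01001100100
Gen 3 (rule 169): 00001000001
Gen 4 (rule 90): 00010100010
Gen 5 (rule 22): 00110110111
Gen 6 (rule 169): 10101101110
Gen 7 (rule 90): 00001101011
Gen 8 (rule 22): 00010001000
Gen 9 (rule 169): 11000100011
Gen 10 (rule 90): 11101010111
Gen 11 (rule 22): 00001010000
Gen 12 (rule 169): 11100100111
Gen 13 (rule 90): 10111011101
Gen 14 (rule 22): 10000000001
Gen 15 (rule 169): 00111111100
Gen 16 (rule 90): 01100000110
Gen 17 (rule 22): 10010001001

Answer: none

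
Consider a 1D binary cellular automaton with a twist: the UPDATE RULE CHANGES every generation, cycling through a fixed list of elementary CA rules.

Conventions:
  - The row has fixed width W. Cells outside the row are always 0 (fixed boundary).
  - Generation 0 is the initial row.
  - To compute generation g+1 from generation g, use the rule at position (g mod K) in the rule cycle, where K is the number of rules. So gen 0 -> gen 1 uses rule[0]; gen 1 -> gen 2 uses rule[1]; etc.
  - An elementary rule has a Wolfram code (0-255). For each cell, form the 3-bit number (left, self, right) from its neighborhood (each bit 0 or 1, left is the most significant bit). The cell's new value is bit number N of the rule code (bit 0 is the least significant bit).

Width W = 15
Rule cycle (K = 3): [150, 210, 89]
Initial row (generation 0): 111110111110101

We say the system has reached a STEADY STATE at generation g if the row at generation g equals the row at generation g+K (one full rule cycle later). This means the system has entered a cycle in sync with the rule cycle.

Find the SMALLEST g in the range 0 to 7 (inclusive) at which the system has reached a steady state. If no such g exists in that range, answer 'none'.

Gen 0: 111110111110101
Gen 1 (rule 150): 011100011100101
Gen 2 (rule 210): 101110101111000
Gen 3 (rule 89): 001010001001111
Gen 4 (rule 150): 011011011110110
Gen 5 (rule 210): 101001001110011
Gen 6 (rule 89): 000100101011011
Gen 7 (rule 150): 001111101000000
Gen 8 (rule 210): 010111100100000
Gen 9 (rule 89): 000100110011111
Gen 10 (rule 150): 001111001101110

Answer: none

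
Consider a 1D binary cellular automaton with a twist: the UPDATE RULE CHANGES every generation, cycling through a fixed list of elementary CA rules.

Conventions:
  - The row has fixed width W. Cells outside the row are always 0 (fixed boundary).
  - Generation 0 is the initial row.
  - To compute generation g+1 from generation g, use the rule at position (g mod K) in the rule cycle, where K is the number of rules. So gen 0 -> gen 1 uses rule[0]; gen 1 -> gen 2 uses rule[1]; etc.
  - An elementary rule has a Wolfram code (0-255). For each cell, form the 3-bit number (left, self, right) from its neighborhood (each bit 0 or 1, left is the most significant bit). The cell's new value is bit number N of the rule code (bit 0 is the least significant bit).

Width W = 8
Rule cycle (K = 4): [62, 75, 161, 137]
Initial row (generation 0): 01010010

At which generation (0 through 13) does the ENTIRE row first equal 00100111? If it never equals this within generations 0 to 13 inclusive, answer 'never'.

Gen 0: 01010010
Gen 1 (rule 62): 11111111
Gen 2 (rule 75): 10000001
Gen 3 (rule 161): 00111100
Gen 4 (rule 137): 10111001
Gen 5 (rule 62): 11100111
Gen 6 (rule 75): 10101101
Gen 7 (rule 161): 01010010
Gen 8 (rule 137): 00000000
Gen 9 (rule 62): 00000000
Gen 10 (rule 75): 11111111
Gen 11 (rule 161): 01111110
Gen 12 (rule 137): 01111100
Gen 13 (rule 62): 11000010

Answer: never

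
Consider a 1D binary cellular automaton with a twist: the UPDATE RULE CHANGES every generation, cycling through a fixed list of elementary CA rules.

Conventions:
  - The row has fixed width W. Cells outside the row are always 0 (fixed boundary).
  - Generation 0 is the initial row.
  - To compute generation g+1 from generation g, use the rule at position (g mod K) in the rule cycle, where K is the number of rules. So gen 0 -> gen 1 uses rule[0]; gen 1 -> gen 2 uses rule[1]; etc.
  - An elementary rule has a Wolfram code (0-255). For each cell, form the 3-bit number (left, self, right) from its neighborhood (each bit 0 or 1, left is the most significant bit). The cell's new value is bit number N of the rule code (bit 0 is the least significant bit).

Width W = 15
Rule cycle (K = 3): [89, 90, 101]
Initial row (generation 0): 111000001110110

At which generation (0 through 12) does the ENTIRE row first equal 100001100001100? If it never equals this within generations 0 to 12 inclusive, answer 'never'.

Gen 0: 111000001110110
Gen 1 (rule 89): 101111101010111
Gen 2 (rule 90): 001000100000101
Gen 3 (rule 101): 101010101110111
Gen 4 (rule 89): 000000001010101
Gen 5 (rule 90): 000000010000000
Gen 6 (rule 101): 111111010111111
Gen 7 (rule 89): 100001000100001
Gen 8 (rule 90): 010010101010010
Gen 9 (rule 101): 010011111110010
Gen 10 (rule 89): 001010000011001
Gen 11 (rule 90): 010001000111110
Gen 12 (rule 101): 010101010000010

Answer: never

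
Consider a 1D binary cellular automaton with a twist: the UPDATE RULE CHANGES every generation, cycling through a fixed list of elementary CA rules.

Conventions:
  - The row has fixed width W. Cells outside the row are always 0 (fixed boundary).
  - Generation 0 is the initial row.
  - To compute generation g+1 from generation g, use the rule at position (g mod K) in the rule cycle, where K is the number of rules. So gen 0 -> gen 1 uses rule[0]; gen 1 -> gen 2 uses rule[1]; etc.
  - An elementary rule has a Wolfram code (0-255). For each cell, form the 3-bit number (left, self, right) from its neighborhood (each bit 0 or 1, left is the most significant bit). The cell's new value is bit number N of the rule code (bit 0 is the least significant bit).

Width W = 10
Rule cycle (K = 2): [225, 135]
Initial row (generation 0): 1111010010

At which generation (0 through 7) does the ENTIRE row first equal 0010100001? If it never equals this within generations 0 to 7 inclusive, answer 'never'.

Gen 0: 1111010010
Gen 1 (rule 225): 0111100000
Gen 2 (rule 135): 1011001111
Gen 3 (rule 225): 0101000111
Gen 4 (rule 135): 1101011010
Gen 5 (rule 225): 0110101100
Gen 6 (rule 135): 1000100001
Gen 7 (rule 225): 0010001100

Answer: never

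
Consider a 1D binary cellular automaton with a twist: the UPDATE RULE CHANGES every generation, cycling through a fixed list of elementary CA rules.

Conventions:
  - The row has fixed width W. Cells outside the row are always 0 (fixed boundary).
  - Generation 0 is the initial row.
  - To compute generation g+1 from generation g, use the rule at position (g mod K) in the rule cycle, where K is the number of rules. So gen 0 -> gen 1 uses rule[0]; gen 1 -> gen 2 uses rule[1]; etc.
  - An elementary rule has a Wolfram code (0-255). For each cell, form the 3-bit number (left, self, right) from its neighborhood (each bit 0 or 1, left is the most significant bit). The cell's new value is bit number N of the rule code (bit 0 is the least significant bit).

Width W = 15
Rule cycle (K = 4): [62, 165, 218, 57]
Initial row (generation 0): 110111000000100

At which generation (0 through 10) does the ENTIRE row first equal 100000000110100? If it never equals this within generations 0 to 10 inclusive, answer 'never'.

Gen 0: 110111000000100
Gen 1 (rule 62): 101100100001110
Gen 2 (rule 165): 110000101100100
Gen 3 (rule 218): 111001001111010
Gen 4 (rule 57): 100100101000101
Gen 5 (rule 62): 111111111101111
Gen 6 (rule 165): 011111111010110
Gen 7 (rule 218): 111111111000111
Gen 8 (rule 57): 100000000110100
Gen 9 (rule 62): 110000001101110
Gen 10 (rule 165): 000111100010100

Answer: 8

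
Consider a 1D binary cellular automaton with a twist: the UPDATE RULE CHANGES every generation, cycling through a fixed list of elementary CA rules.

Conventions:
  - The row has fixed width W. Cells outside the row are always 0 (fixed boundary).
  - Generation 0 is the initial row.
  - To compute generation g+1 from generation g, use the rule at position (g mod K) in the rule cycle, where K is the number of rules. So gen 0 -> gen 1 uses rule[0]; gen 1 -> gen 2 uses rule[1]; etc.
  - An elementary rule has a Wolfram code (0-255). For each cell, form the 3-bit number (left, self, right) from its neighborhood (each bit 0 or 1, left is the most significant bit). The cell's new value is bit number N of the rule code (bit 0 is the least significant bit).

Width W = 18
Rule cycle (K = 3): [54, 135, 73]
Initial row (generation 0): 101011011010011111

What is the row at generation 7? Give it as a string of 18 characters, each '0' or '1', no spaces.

Gen 0: 101011011010011111
Gen 1 (rule 54): 111100100111100000
Gen 2 (rule 135): 011001101011001111
Gen 3 (rule 73): 011001100011001001
Gen 4 (rule 54): 100110010100111111
Gen 5 (rule 135): 101000110101011110
Gen 6 (rule 73): 000010110000010010
Gen 7 (rule 54): 000111001000111111

Answer: 000111001000111111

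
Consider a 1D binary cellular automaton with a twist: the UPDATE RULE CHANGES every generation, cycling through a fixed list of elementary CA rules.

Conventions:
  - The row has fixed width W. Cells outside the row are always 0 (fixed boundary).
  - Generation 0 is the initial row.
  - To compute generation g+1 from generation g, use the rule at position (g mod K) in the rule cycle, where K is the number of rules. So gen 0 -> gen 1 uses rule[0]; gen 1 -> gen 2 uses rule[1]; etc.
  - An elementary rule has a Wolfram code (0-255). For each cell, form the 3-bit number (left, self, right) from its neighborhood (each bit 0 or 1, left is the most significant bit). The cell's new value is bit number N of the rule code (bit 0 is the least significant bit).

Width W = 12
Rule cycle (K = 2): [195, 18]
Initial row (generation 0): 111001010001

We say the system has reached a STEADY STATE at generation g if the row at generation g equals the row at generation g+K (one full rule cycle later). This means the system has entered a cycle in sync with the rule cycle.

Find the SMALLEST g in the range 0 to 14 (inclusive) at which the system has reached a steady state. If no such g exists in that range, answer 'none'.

Gen 0: 111001010001
Gen 1 (rule 195): 011010000110
Gen 2 (rule 18): 100001001001
Gen 3 (rule 195): 001110010010
Gen 4 (rule 18): 010001101101
Gen 5 (rule 195): 100110100100
Gen 6 (rule 18): 011000011010
Gen 7 (rule 195): 101011101000
Gen 8 (rule 18): 000000000100
Gen 9 (rule 195): 111111111001
Gen 10 (rule 18): 000000000110
Gen 11 (rule 195): 111111111010
Gen 12 (rule 18): 000000000001
Gen 13 (rule 195): 111111111110
Gen 14 (rule 18): 000000000001
Gen 15 (rule 195): 111111111110
Gen 16 (rule 18): 000000000001

Answer: 12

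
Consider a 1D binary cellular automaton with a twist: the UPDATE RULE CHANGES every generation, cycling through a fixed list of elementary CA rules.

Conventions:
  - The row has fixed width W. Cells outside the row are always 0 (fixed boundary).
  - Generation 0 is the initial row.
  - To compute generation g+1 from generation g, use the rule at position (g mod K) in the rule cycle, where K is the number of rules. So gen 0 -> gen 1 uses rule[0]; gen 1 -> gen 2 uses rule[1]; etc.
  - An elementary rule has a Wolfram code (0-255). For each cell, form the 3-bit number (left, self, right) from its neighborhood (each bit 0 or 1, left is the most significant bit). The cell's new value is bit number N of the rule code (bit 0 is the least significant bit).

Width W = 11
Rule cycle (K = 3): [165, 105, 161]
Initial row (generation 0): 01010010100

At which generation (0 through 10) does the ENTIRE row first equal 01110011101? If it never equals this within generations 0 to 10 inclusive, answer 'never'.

Answer: 1

Derivation:
Gen 0: 01010010100
Gen 1 (rule 165): 01110011101
Gen 2 (rule 105): 01010010110
Gen 3 (rule 161): 00100001000
Gen 4 (rule 165): 10101101011
Gen 5 (rule 105): 01011110111
Gen 6 (rule 161): 00101101010
Gen 7 (rule 165): 10110011110
Gen 8 (rule 105): 01110010010
Gen 9 (rule 161): 00100000000
Gen 10 (rule 165): 10101111111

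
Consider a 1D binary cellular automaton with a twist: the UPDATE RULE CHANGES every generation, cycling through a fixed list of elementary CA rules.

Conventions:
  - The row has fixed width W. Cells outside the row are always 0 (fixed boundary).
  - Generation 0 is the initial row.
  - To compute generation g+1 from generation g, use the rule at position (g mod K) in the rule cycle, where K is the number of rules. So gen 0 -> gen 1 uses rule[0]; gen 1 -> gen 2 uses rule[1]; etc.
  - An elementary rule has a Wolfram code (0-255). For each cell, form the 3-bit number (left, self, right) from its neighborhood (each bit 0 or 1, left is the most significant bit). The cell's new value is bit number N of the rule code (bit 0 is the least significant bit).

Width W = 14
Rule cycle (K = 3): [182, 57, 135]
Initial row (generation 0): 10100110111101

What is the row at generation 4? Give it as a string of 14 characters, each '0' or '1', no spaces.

Gen 0: 10100110111101
Gen 1 (rule 182): 11111001011011
Gen 2 (rule 57): 10000100110110
Gen 3 (rule 135): 10111101000000
Gen 4 (rule 182): 11011011100000

Answer: 11011011100000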